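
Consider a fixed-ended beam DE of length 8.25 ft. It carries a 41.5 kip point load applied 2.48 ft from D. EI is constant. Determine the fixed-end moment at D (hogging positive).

M_D = 50.34 kip·ft

Take the two fixed-end moments M_D, M_E as redundants; the released structure is the simple span DE.
Simple-span end rotations at D and E under the given loads:
  at D: point load 41.5 at a = 2.48: Pab(L + b)/(6LEI) = 168.2/EI
  at E: point load 41.5 at a = 2.48: Pab(L + a)/(6LEI) = 128.7/EI
  θ_D0 = 168.2/EI,  θ_E0 = 128.7/EI
Flexibility coefficients: a unit moment at one end gives L/(3EI) there and L/(6EI) at the far end, so f₁₁ = f₂₂ = 2.75/EI and f₁₂ = f₂₁ = 1.375/EI.
Compatibility — zero rotation at each built-in end:
  2.75 M_D + 1.375 M_E = 168.2
  1.375 M_D + 2.75 M_E = 128.7
Solving the pair gives M_D = 50.34 kip·ft and M_E = 21.64 kip·ft (hogging).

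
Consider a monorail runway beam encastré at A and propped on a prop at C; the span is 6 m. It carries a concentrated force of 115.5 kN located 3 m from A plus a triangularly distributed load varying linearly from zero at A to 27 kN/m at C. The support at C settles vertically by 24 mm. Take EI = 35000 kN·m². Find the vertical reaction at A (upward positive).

R_A = 127.5 kN

Remove the prop at C; the released (primary) structure is a cantilever built in at A.
Downward deflection at the released point C due to the loads:
  point load 115.5 at a = 3: Pa²(3L − a)/(6EI) = 2599/EI
  triangular load, peak 27 at the free end: 11w₀L⁴/(120EI) = 3208/EI
  δ_0 = 5806/EI
Tip deflection under a unit load at C: L³/(3EI) = 72/EI.
With EI = 35000 kN·m²: δ_0 = 0.1659 m and δ_{CC} = 0.002057 m/kN.
Compatibility — the beam at C must follow the support down by 0.024 m: δ_0 − R_C·δ_{CC} = 0.024, so R_C = (0.1659 − 0.024)/0.002057 = 68.98 kN.
Vertical equilibrium: R_A = ΣP − R_C = 196.5 − 68.98 = 127.5 kN.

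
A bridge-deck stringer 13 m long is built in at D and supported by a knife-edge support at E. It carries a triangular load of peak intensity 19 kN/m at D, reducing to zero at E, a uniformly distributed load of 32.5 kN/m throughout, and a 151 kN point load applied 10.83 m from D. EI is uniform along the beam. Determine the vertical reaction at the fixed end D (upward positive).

Choose R_E as the redundant. The primary structure is the cantilever fixed at D.
Primary-structure tip deflection at E by superposition:
  triangular load, peak 19 at the fixed end: w₀L⁴/(30EI) = 18089/EI
  UDL 32.5: wL⁴/(8EI) = 116029/EI
  point load 151 at a = 10.83: Pa²(3L − a)/(6EI) = 83151/EI
  δ_0 = 217269/EI
Tip deflection under a unit load at E: L³/(3EI) = 732.3/EI.
The prop prevents deflection at E: R_E = δ_0/δ_{EE} = 217269/732.3 = 296.7 kN.
Vertical equilibrium: R_D = ΣP − R_E = 697 − 296.7 = 400.3 kN.

R_D = 400.3 kN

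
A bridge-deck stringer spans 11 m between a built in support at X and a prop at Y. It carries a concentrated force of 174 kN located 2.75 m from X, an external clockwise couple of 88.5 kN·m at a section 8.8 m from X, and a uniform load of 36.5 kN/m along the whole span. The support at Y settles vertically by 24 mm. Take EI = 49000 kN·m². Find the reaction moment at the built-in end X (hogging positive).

M_X = 856.3 kN·m

Choose R_Y as the redundant. The primary structure is the cantilever fixed at X.
Deflection at Y on the released cantilever, summing each load's contribution:
  point load 174 at a = 2.75: Pa²(3L − a)/(6EI) = 6634/EI
  clockwise couple 88.5 at a = 8.8: M₀a(2L − a)/(2EI) = 5140/EI
  UDL 36.5: wL⁴/(8EI) = 66800/EI
  δ_0 = 78574/EI
Flexibility coefficient — unit upward force at Y: δ_{YY} = L³/(3EI) = 443.7/EI.
With EI = 49000 kN·m²: δ_0 = 1.6035 m and δ_{YY} = 0.009054 m/kN.
Compatibility — the beam at Y must follow the support down by 0.024 m: δ_0 − R_Y·δ_{YY} = 0.024, so R_Y = (1.6035 − 0.024)/0.009054 = 174.5 kN.
Moment equilibrium about X: M_X = Σ(load moments about X) − R_Y·L = 2775 − 174.5×11 = 856.3 kN·m.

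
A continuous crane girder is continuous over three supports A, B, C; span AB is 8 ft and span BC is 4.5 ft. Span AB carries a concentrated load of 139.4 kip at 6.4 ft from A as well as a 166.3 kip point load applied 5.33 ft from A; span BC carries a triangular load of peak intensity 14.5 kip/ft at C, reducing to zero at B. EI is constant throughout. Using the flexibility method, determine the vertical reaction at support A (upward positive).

Insert a hinge at B; M_B is the redundant, and each span becomes simply supported.
End slopes at the hinge B, treating each span as simply supported:
  span AB: point load 139.4 at a = 6.4: Pab(L + a)/(6LEI) = 428.2/EI
  span AB: point load 166.3 at a = 5.33: Pab(L + a)/(6LEI) = 657.2/EI
  span BC: triangular load, peak 14.5: 7w₀L³/(360EI) = 25.69/EI
  relative rotation θ_0 = (1085 + 25.69)/EI = 1111/EI
A unit hogging moment at B produces rotation L₁/(3EI) + L₂/(3EI) = 4.167/EI.
Compatibility: M_B·(L₁+L₂)/(3EI) = θ_0, giving M_B = 266.7 kip·ft (hogging).
Span AB, ΣM about A with M_B applied at B: R_B^{AB}·8 = 1779 + 266.7, so R_B^{AB} = 255.7 kip and R_A = 305.7 − 255.7 = 50.05 kip.

R_A = 50.05 kip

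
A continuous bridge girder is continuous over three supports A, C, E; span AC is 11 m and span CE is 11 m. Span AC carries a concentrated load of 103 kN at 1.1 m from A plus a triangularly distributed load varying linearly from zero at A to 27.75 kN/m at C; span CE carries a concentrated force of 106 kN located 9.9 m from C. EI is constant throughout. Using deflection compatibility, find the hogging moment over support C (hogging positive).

M_C = 168.8 kN·m

Insert a hinge at C; M_C is the redundant, and each span becomes simply supported.
Rotations at C on the released spans (each span's end-slope, ×1/EI):
  span AC: point load 103 at a = 1.1: Pab(L + a)/(6LEI) = 205.6/EI
  span AC: triangular load, peak 27.75: w₀L³/(45EI) = 820.8/EI
  span CE: point load 106 at a = 9.9: Pab(L + b)/(6LEI) = 211.6/EI
  relative rotation θ_0 = (1026 + 211.6)/EI = 1238/EI
A unit hogging moment at C produces rotation L₁/(3EI) + L₂/(3EI) = 7.333/EI.
Compatibility: M_C·(L₁+L₂)/(3EI) = θ_0, giving M_C = 168.8 kN·m (hogging).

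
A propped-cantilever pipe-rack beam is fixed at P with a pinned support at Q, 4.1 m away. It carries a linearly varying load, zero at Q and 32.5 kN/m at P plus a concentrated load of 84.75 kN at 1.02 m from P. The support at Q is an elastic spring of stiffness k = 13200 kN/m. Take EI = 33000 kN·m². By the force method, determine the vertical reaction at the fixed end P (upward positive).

Take the reaction at Q as the redundant and release it; the primary structure is a cantilever fixed at P.
Downward deflection at the released point Q due to the loads:
  triangular load, peak 32.5 at the fixed end: w₀L⁴/(30EI) = 306.1/EI
  point load 84.75 at a = 1.02: Pa²(3L − a)/(6EI) = 165.8/EI
  δ_0 = 471.9/EI
Flexibility coefficient — unit upward force at Q: δ_{QQ} = L³/(3EI) = 22.97/EI.
With EI = 33000 kN·m²: δ_0 = 0.0143 m and δ_{QQ} = 0.000696 m/kN.
Compatibility — the spring shortens by R_Q/k under the reaction it provides: δ_0 − R_Q·δ_{QQ} = R_Q/k. With 1/k = 0.000076 m/kN, R_Q = δ_0 / (δ_{QQ} + 1/k) = 0.0143 / (0.000696 + 0.000076) = 18.52 kN.
Vertical equilibrium: R_P = ΣP − R_Q = 151.4 − 18.52 = 132.9 kN.

R_P = 132.9 kN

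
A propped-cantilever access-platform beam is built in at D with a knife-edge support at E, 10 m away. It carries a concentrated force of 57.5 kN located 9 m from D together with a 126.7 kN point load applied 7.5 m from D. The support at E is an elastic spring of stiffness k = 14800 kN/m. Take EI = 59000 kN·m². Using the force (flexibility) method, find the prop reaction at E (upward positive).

Take the reaction at E as the redundant and release it; the primary structure is a cantilever fixed at D.
Free-end deflection of the primary structure under the applied loading (downward +):
  point load 57.5 at a = 9: Pa²(3L − a)/(6EI) = 16301/EI
  point load 126.7 at a = 7.5: Pa²(3L − a)/(6EI) = 26726/EI
  δ_0 = 43027/EI
Flexibility coefficient — unit upward force at E: δ_{EE} = L³/(3EI) = 333.3/EI.
With EI = 59000 kN·m²: δ_0 = 0.72927 m and δ_{EE} = 0.00565 m/kN.
Compatibility — the spring shortens by R_E/k under the reaction it provides: δ_0 − R_E·δ_{EE} = R_E/k. With 1/k = 0.000068 m/kN, R_E = δ_0 / (δ_{EE} + 1/k) = 0.72927 / (0.00565 + 0.000068) = 127.6 kN.

R_E = 127.6 kN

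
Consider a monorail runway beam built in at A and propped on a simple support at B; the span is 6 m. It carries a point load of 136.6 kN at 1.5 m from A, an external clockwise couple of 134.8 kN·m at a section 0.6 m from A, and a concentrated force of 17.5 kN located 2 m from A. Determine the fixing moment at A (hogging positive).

M_A = 250.3 kN·m

Choose R_B as the redundant. The primary structure is the cantilever fixed at A.
Primary-structure tip deflection at B by superposition:
  point load 136.6 at a = 1.5: Pa²(3L − a)/(6EI) = 845.2/EI
  clockwise couple 134.8 at a = 0.6: M₀a(2L − a)/(2EI) = 461/EI
  point load 17.5 at a = 2: Pa²(3L − a)/(6EI) = 186.7/EI
  δ_0 = 1493/EI
Flexibility coefficient — unit upward force at B: δ_{BB} = L³/(3EI) = 72/EI.
The prop prevents deflection at B: R_B = δ_0/δ_{BB} = 1493/72 = 20.73 kN.
Moment equilibrium about A: M_A = Σ(load moments about A) − R_B·L = 374.7 − 20.73×6 = 250.3 kN·m.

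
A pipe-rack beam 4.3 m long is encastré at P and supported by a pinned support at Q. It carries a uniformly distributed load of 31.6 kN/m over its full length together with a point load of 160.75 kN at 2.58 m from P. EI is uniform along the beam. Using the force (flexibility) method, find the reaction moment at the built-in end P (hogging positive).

M_P = 189.2 kN·m

Remove the prop at Q; the released (primary) structure is a cantilever built in at P.
Free-end deflection of the primary structure under the applied loading (downward +):
  UDL 31.6: wL⁴/(8EI) = 1350/EI
  point load 160.75 at a = 2.58: Pa²(3L − a)/(6EI) = 1840/EI
  δ_0 = 3191/EI
Tip deflection under a unit load at Q: L³/(3EI) = 26.5/EI.
Compatibility at Q: δ_0 − R_Q·δ_{QQ} = 0, so R_Q = 3191/26.5 = 120.4 kN.
Moment equilibrium about P: M_P = Σ(load moments about P) − R_Q·L = 706.9 − 120.4×4.3 = 189.2 kN·m.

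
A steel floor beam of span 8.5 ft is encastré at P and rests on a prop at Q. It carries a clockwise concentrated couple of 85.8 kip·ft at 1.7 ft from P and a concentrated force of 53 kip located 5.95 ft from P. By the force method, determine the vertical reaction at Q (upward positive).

Choose R_Q as the redundant. The primary structure is the cantilever fixed at P.
Downward deflection at the released point Q due to the loads:
  clockwise couple 85.8 at a = 1.7: M₀a(2L − a)/(2EI) = 1116/EI
  point load 53 at a = 5.95: Pa²(3L − a)/(6EI) = 6114/EI
  δ_0 = 7230/EI
Flexibility coefficient — unit upward force at Q: δ_{QQ} = L³/(3EI) = 204.7/EI.
The prop prevents deflection at Q: R_Q = δ_0/δ_{QQ} = 7230/204.7 = 35.32 kip.

R_Q = 35.32 kip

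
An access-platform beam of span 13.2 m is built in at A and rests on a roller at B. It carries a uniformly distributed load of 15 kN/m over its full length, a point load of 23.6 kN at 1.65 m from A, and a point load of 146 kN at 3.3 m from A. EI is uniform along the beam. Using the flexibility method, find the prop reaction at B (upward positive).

R_B = 87.33 kN

Take the reaction at B as the redundant and release it; the primary structure is a cantilever fixed at A.
Free-end deflection of the primary structure under the applied loading (downward +):
  UDL 15: wL⁴/(8EI) = 56924/EI
  point load 23.6 at a = 1.65: Pa²(3L − a)/(6EI) = 406.4/EI
  point load 146 at a = 3.3: Pa²(3L − a)/(6EI) = 9619/EI
  δ_0 = 66950/EI
Flexibility coefficient — unit upward force at B: δ_{BB} = L³/(3EI) = 766.7/EI.
The prop prevents deflection at B: R_B = δ_0/δ_{BB} = 66950/766.7 = 87.33 kN.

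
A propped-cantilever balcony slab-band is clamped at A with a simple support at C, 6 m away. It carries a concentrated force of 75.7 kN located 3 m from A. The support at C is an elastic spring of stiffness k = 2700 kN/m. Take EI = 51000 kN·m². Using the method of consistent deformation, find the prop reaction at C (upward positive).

R_C = 18.74 kN

Remove the prop at C; the released (primary) structure is a cantilever built in at A.
Downward deflection at the released point C due to the loads:
  point load 75.7 at a = 3: Pa²(3L − a)/(6EI) = 1703/EI
Flexibility coefficient — unit upward force at C: δ_{CC} = L³/(3EI) = 72/EI.
With EI = 51000 kN·m²: δ_0 = 0.033397 m and δ_{CC} = 0.001412 m/kN.
Compatibility — the spring shortens by R_C/k under the reaction it provides: δ_0 − R_C·δ_{CC} = R_C/k. With 1/k = 0.00037 m/kN, R_C = δ_0 / (δ_{CC} + 1/k) = 0.033397 / (0.001412 + 0.00037) = 18.74 kN.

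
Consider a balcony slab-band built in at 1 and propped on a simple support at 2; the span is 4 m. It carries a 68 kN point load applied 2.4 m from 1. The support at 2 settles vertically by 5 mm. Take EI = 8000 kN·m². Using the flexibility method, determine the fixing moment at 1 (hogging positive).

M_1 = 53.2 kN·m

Take the reaction at 2 as the redundant and release it; the primary structure is a cantilever fixed at 1.
Free-end deflection of the primary structure under the applied loading (downward +):
  point load 68 at a = 2.4: Pa²(3L − a)/(6EI) = 626.7/EI
Flexibility coefficient — unit upward force at 2: δ_{22} = L³/(3EI) = 21.33/EI.
With EI = 8000 kN·m²: δ_0 = 0.078336 m and δ_{22} = 0.002667 m/kN.
Compatibility — the beam at 2 must follow the support down by 0.005 m: δ_0 − R_2·δ_{22} = 0.005, so R_2 = (0.078336 − 0.005)/0.002667 = 27.5 kN.
Moment equilibrium about 1: M_1 = Σ(load moments about 1) − R_2·L = 163.2 − 27.5×4 = 53.2 kN·m.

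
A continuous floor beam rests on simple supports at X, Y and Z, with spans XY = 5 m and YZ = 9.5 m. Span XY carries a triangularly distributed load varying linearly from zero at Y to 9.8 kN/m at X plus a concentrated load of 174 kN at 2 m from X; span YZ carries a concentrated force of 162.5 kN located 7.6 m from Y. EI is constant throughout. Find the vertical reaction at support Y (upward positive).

Insert a hinge at Y; M_Y is the redundant, and each span becomes simply supported.
Rotations at Y on the released spans (each span's end-slope, ×1/EI):
  span XY: triangular load, peak 9.8: 7w₀L³/(360EI) = 23.82/EI
  span XY: point load 174 at a = 2: Pab(L + a)/(6LEI) = 243.6/EI
  span YZ: point load 162.5 at a = 7.6: Pab(L + b)/(6LEI) = 469.3/EI
  relative rotation θ_0 = (267.4 + 469.3)/EI = 736.7/EI
A unit hogging moment at Y produces rotation L₁/(3EI) + L₂/(3EI) = 4.833/EI.
Compatibility: M_Y·(L₁+L₂)/(3EI) = θ_0, giving M_Y = 152.4 kN·m (hogging).
Span XY, ΣM about X with M_Y applied at Y: R_Y^{XY}·5 = 388.8 + 152.4, so R_Y^{XY} = 108.3 kN and R_X = 198.5 − 108.3 = 90.25 kN.
Span YZ, ΣM about Z: R_Y^{YZ}·9.5 = 308.8 + 152.4, so R_Y^{YZ} = 48.54 kN and R_Z = 162.5 − 48.54 = 114 kN.
R_Y = 108.3 + 48.54 = 156.8 kN.

R_Y = 156.8 kN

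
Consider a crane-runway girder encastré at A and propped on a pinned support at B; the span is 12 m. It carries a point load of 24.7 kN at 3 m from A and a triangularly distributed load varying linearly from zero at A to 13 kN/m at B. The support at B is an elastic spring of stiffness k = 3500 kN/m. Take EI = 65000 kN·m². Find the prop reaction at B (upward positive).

Take the reaction at B as the redundant and release it; the primary structure is a cantilever fixed at A.
Deflection at B on the released cantilever, summing each load's contribution:
  point load 24.7 at a = 3: Pa²(3L − a)/(6EI) = 1223/EI
  triangular load, peak 13 at the free end: 11w₀L⁴/(120EI) = 24710/EI
  δ_0 = 25933/EI
Flexibility coefficient — unit upward force at B: δ_{BB} = L³/(3EI) = 576/EI.
With EI = 65000 kN·m²: δ_0 = 0.39897 m and δ_{BB} = 0.008862 m/kN.
Compatibility — the spring shortens by R_B/k under the reaction it provides: δ_0 − R_B·δ_{BB} = R_B/k. With 1/k = 0.000286 m/kN, R_B = δ_0 / (δ_{BB} + 1/k) = 0.39897 / (0.008862 + 0.000286) = 43.62 kN.

R_B = 43.62 kN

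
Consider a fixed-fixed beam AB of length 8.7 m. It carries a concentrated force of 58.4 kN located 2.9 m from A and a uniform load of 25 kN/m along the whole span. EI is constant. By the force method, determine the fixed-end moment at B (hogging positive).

M_B = 195.3 kN·m

Take the two fixed-end moments M_A, M_B as redundants; the released structure is the simple span AB.
End rotations of the released simple span under the applied load (×1/EI):
  at A: point load 58.4 at a = 2.9: Pab(L + b)/(6LEI) = 272.9/EI
  at B: point load 58.4 at a = 2.9: Pab(L + a)/(6LEI) = 218.3/EI
  at A: UDL 25: wL³/(24EI) = 685.9/EI
  at B: UDL 25: wL³/(24EI) = 685.9/EI
  θ_A0 = 958.8/EI,  θ_B0 = 904.2/EI
Flexibility coefficients: a unit moment at one end gives L/(3EI) there and L/(6EI) at the far end, so f₁₁ = f₂₂ = 2.9/EI and f₁₂ = f₂₁ = 1.45/EI.
Compatibility — zero rotation at each built-in end:
  2.9 M_A + 1.45 M_B = 958.8
  1.45 M_A + 2.9 M_B = 904.2
Solving the pair gives M_A = 233 kN·m and M_B = 195.3 kN·m (hogging).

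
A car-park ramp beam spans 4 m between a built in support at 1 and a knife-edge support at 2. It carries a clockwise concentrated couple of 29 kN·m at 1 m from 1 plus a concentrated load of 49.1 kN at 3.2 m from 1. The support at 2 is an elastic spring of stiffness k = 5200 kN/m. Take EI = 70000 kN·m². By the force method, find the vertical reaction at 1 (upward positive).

Take the reaction at 2 as the redundant and release it; the primary structure is a cantilever fixed at 1.
Free-end deflection of the primary structure under the applied loading (downward +):
  clockwise couple 29 at a = 1: M₀a(2L − a)/(2EI) = 101.5/EI
  point load 49.1 at a = 3.2: Pa²(3L − a)/(6EI) = 737.4/EI
  δ_0 = 838.9/EI
Tip deflection under a unit load at 2: L³/(3EI) = 21.33/EI.
With EI = 70000 kN·m²: δ_0 = 0.011985 m and δ_{22} = 0.000305 m/kN.
Compatibility — the spring shortens by R_2/k under the reaction it provides: δ_0 − R_2·δ_{22} = R_2/k. With 1/k = 0.000192 m/kN, R_2 = δ_0 / (δ_{22} + 1/k) = 0.011985 / (0.000305 + 0.000192) = 24.11 kN.
Vertical equilibrium: R_1 = ΣP − R_2 = 49.1 − 24.11 = 24.99 kN.

R_1 = 24.99 kN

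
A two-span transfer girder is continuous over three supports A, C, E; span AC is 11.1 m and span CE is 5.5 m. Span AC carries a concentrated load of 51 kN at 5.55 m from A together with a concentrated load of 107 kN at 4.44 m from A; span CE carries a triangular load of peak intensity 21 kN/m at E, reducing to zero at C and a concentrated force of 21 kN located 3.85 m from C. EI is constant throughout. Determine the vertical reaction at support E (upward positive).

R_E = 12.85 kN

Take M_C as the redundant. Released structure: two simple spans AC and CE with a hinge at C.
Discontinuity in slope at C on the released structure — sum the simple-span end rotations:
  span AC: point load 51 at a = 5.55: Pab(L + a)/(6LEI) = 392.7/EI
  span AC: point load 107 at a = 4.44: Pab(L + a)/(6LEI) = 738.3/EI
  span CE: triangular load, peak 21: 7w₀L³/(360EI) = 67.94/EI
  span CE: point load 21 at a = 3.85: Pab(L + b)/(6LEI) = 28.9/EI
  relative rotation θ_0 = (1131 + 96.84)/EI = 1228/EI
A unit hogging moment at C produces rotation L₁/(3EI) + L₂/(3EI) = 5.533/EI.
Slope continuity at C: θ_0 = M_C·5.533/EI, so M_C = 1228/5.533 = 221.9 kN·m (hogging).
Span CE, ΣM about E: R_C^{CE}·5.5 = 140.5 + 221.9, so R_C^{CE} = 65.9 kN and R_E = 78.75 − 65.9 = 12.85 kN.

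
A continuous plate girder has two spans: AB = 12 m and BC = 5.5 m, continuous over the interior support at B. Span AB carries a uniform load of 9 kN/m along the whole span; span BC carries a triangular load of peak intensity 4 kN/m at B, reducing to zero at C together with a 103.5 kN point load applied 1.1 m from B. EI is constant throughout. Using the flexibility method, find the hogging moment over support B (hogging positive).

Insert a hinge at B; M_B is the redundant, and each span becomes simply supported.
End slopes at the hinge B, treating each span as simply supported:
  span AB: UDL 9: wL³/(24EI) = 648/EI
  span BC: triangular load, peak 4: w₀L³/(45EI) = 14.79/EI
  span BC: point load 103.5 at a = 1.1: Pab(L + b)/(6LEI) = 150.3/EI
  relative rotation θ_0 = (648 + 165.1)/EI = 813.1/EI
A unit hogging moment at B produces rotation L₁/(3EI) + L₂/(3EI) = 5.833/EI.
Slope continuity at B: θ_0 = M_B·5.833/EI, so M_B = 813.1/5.833 = 139.4 kN·m (hogging).

M_B = 139.4 kN·m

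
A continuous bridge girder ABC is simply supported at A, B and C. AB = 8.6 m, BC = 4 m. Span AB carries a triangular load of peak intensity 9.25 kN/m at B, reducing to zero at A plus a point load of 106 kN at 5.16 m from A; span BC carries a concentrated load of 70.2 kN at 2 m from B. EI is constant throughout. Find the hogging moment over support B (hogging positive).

M_B = 167.3 kN·m

Release continuity at B by inserting a hinge; the redundant is the internal moment M_B. The primary structure is two simply-supported spans AB and BC.
End slopes at the hinge B, treating each span as simply supported:
  span AB: triangular load, peak 9.25: w₀L³/(45EI) = 130.7/EI
  span AB: point load 106 at a = 5.16: Pab(L + a)/(6LEI) = 501.7/EI
  span BC: point load 70.2 at a = 2: Pab(L + b)/(6LEI) = 70.2/EI
  relative rotation θ_0 = (632.5 + 70.2)/EI = 702.7/EI
A unit hogging moment at B produces rotation L₁/(3EI) + L₂/(3EI) = 4.2/EI.
Compatibility: M_B·(L₁+L₂)/(3EI) = θ_0, giving M_B = 167.3 kN·m (hogging).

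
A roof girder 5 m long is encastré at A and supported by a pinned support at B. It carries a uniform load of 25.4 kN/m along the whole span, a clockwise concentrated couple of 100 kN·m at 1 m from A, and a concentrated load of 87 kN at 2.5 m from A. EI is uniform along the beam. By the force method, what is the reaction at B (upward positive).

Take the reaction at B as the redundant and release it; the primary structure is a cantilever fixed at A.
Deflection at B on the released cantilever, summing each load's contribution:
  UDL 25.4: wL⁴/(8EI) = 1984/EI
  clockwise couple 100 at a = 1: M₀a(2L − a)/(2EI) = 450/EI
  point load 87 at a = 2.5: Pa²(3L − a)/(6EI) = 1133/EI
  δ_0 = 3567/EI
Flexibility coefficient — unit upward force at B: δ_{BB} = L³/(3EI) = 41.67/EI.
The prop prevents deflection at B: R_B = δ_0/δ_{BB} = 3567/41.67 = 85.61 kN.

R_B = 85.61 kN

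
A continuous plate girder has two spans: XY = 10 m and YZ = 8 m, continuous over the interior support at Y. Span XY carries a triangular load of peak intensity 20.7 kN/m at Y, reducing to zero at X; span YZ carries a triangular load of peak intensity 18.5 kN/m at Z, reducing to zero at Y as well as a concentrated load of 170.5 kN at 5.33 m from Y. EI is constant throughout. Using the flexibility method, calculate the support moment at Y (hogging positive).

M_Y = 197.3 kN·m

Release continuity at Y by inserting a hinge; the redundant is the internal moment M_Y. The primary structure is two simply-supported spans XY and YZ.
End slopes at the hinge Y, treating each span as simply supported:
  span XY: triangular load, peak 20.7: w₀L³/(45EI) = 460/EI
  span YZ: triangular load, peak 18.5: 7w₀L³/(360EI) = 184.2/EI
  span YZ: point load 170.5 at a = 5.33: Pab(L + b)/(6LEI) = 539.4/EI
  relative rotation θ_0 = (460 + 723.5)/EI = 1184/EI
A unit hogging moment at Y produces rotation L₁/(3EI) + L₂/(3EI) = 6/EI.
Compatibility: M_Y·(L₁+L₂)/(3EI) = θ_0, giving M_Y = 197.3 kN·m (hogging).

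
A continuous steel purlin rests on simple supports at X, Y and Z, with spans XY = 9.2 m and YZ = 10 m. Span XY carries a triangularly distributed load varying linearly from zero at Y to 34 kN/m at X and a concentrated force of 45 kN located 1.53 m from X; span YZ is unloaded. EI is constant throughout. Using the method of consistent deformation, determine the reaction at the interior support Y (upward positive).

R_Y = 79.75 kN

Insert a hinge at Y; M_Y is the redundant, and each span becomes simply supported.
End slopes at the hinge Y, treating each span as simply supported:
  span XY: triangular load, peak 34: 7w₀L³/(360EI) = 514.8/EI
  span XY: point load 45 at a = 1.53: Pab(L + a)/(6LEI) = 102.7/EI
  relative rotation θ_0 = (617.4 + 0)/EI = 617.4/EI
A unit hogging moment at Y produces rotation L₁/(3EI) + L₂/(3EI) = 6.4/EI.
Slope continuity at Y: θ_0 = M_Y·6.4/EI, so M_Y = 617.4/6.4 = 96.48 kN·m (hogging).
Span XY, ΣM about X with M_Y applied at Y: R_Y^{XY}·9.2 = 548.5 + 96.48, so R_Y^{XY} = 70.1 kN and R_X = 201.4 − 70.1 = 131.3 kN.
Span YZ, ΣM about Z: R_Y^{YZ}·10 = 0 + 96.48, so R_Y^{YZ} = 9.648 kN and R_Z = 0 − 9.648 = -9.648 kN.
R_Y = 70.1 + 9.648 = 79.75 kN.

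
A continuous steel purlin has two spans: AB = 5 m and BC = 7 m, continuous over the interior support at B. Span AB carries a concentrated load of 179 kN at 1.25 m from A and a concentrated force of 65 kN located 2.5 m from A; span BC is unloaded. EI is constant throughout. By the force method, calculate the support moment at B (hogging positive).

M_B = 69.09 kN·m

Take M_B as the redundant. Released structure: two simple spans AB and BC with a hinge at B.
Rotations at B on the released spans (each span's end-slope, ×1/EI):
  span AB: point load 179 at a = 1.25: Pab(L + a)/(6LEI) = 174.8/EI
  span AB: point load 65 at a = 2.5: Pab(L + a)/(6LEI) = 101.6/EI
  relative rotation θ_0 = (276.4 + 0)/EI = 276.4/EI
A unit hogging moment at B produces rotation L₁/(3EI) + L₂/(3EI) = 4/EI.
Slope continuity at B: θ_0 = M_B·4/EI, so M_B = 276.4/4 = 69.09 kN·m (hogging).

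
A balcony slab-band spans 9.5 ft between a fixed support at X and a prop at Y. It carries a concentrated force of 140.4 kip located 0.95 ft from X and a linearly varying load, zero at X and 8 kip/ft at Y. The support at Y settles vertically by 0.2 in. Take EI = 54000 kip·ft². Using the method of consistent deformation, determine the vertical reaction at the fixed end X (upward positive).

R_X = 158.6 kip

Choose R_Y as the redundant. The primary structure is the cantilever fixed at X.
Primary-structure tip deflection at Y by superposition:
  point load 140.4 at a = 0.95: Pa²(3L − a)/(6EI) = 581.8/EI
  triangular load, peak 8 at the free end: 11w₀L⁴/(120EI) = 5973/EI
  δ_0 = 6555/EI
Tip deflection under a unit load at Y: L³/(3EI) = 285.8/EI.
With EI = 54000 kip·ft²: δ_0 = 0.12139 ft and δ_{YY} = 0.005292 ft/kip.
Compatibility — the beam at Y must follow the support down by 0.01667 ft: δ_0 − R_Y·δ_{YY} = 0.01667, so R_Y = (0.12139 − 0.01667)/0.005292 = 19.79 kip.
Vertical equilibrium: R_X = ΣP − R_Y = 178.4 − 19.79 = 158.6 kip.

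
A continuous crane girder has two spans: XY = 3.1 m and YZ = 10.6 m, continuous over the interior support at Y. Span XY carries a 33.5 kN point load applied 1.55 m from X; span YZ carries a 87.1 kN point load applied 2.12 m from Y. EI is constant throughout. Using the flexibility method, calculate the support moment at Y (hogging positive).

M_Y = 107.3 kN·m

Release continuity at Y by inserting a hinge; the redundant is the internal moment M_Y. The primary structure is two simply-supported spans XY and YZ.
Rotations at Y on the released spans (each span's end-slope, ×1/EI):
  span XY: point load 33.5 at a = 1.55: Pab(L + a)/(6LEI) = 20.12/EI
  span YZ: point load 87.1 at a = 2.12: Pab(L + b)/(6LEI) = 469.8/EI
  relative rotation θ_0 = (20.12 + 469.8)/EI = 489.9/EI
A unit hogging moment at Y produces rotation L₁/(3EI) + L₂/(3EI) = 4.567/EI.
Slope continuity at Y: θ_0 = M_Y·4.567/EI, so M_Y = 489.9/4.567 = 107.3 kN·m (hogging).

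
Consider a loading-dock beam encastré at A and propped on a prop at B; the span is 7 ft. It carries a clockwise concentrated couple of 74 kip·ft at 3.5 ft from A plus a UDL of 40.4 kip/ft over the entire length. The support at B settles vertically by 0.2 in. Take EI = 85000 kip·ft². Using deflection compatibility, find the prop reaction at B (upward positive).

R_B = 105.6 kip

Remove the prop at B; the released (primary) structure is a cantilever built in at A.
Primary-structure tip deflection at B by superposition:
  clockwise couple 74 at a = 3.5: M₀a(2L − a)/(2EI) = 1360/EI
  UDL 40.4: wL⁴/(8EI) = 12125/EI
  δ_0 = 13485/EI
Tip deflection under a unit load at B: L³/(3EI) = 114.3/EI.
With EI = 85000 kip·ft²: δ_0 = 0.15864 ft and δ_{BB} = 0.001345 ft/kip.
Compatibility — the beam at B must follow the support down by 0.01667 ft: δ_0 − R_B·δ_{BB} = 0.01667, so R_B = (0.15864 − 0.01667)/0.001345 = 105.6 kip.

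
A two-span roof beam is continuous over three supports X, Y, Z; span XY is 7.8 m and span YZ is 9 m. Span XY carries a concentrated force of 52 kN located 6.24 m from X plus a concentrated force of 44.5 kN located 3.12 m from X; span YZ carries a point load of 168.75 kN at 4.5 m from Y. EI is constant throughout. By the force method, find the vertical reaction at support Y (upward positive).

Insert a hinge at Y; M_Y is the redundant, and each span becomes simply supported.
End slopes at the hinge Y, treating each span as simply supported:
  span XY: point load 52 at a = 6.24: Pab(L + a)/(6LEI) = 151.9/EI
  span XY: point load 44.5 at a = 3.12: Pab(L + a)/(6LEI) = 151.6/EI
  span YZ: point load 168.75 at a = 4.5: Pab(L + b)/(6LEI) = 854.3/EI
  relative rotation θ_0 = (303.5 + 854.3)/EI = 1158/EI
A unit hogging moment at Y produces rotation L₁/(3EI) + L₂/(3EI) = 5.6/EI.
Slope continuity at Y: θ_0 = M_Y·5.6/EI, so M_Y = 1158/5.6 = 206.7 kN·m (hogging).
Span XY, ΣM about X with M_Y applied at Y: R_Y^{XY}·7.8 = 463.3 + 206.7, so R_Y^{XY} = 85.91 kN and R_X = 96.5 − 85.91 = 10.59 kN.
Span YZ, ΣM about Z: R_Y^{YZ}·9 = 759.4 + 206.7, so R_Y^{YZ} = 107.3 kN and R_Z = 168.8 − 107.3 = 61.4 kN.
R_Y = 85.91 + 107.3 = 193.3 kN.

R_Y = 193.3 kN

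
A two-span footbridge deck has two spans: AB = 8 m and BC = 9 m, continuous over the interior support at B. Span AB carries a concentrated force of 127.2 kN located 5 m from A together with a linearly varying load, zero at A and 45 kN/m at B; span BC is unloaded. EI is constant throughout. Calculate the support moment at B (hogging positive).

Release continuity at B by inserting a hinge; the redundant is the internal moment M_B. The primary structure is two simply-supported spans AB and BC.
Rotations at B on the released spans (each span's end-slope, ×1/EI):
  span AB: point load 127.2 at a = 5: Pab(L + a)/(6LEI) = 516.8/EI
  span AB: triangular load, peak 45: w₀L³/(45EI) = 512/EI
  relative rotation θ_0 = (1029 + 0)/EI = 1029/EI
A unit hogging moment at B produces rotation L₁/(3EI) + L₂/(3EI) = 5.667/EI.
Compatibility: M_B·(L₁+L₂)/(3EI) = θ_0, giving M_B = 181.5 kN·m (hogging).

M_B = 181.5 kN·m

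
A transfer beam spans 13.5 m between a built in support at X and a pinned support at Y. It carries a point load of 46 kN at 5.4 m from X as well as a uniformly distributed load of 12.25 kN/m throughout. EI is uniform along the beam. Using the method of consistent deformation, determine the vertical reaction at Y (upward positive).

Remove the prop at Y; the released (primary) structure is a cantilever built in at X.
Primary-structure tip deflection at Y by superposition:
  point load 46 at a = 5.4: Pa²(3L − a)/(6EI) = 7847/EI
  UDL 12.25: wL⁴/(8EI) = 50861/EI
  δ_0 = 58708/EI
Tip deflection under a unit load at Y: L³/(3EI) = 820.1/EI.
The prop prevents deflection at Y: R_Y = δ_0/δ_{YY} = 58708/820.1 = 71.58 kN.

R_Y = 71.58 kN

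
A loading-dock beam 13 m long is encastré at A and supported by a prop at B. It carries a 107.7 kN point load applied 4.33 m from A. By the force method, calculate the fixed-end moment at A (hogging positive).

M_A = 259.2 kN·m

Take the reaction at B as the redundant and release it; the primary structure is a cantilever fixed at A.
Downward deflection at the released point B due to the loads:
  point load 107.7 at a = 4.33: Pa²(3L − a)/(6EI) = 11668/EI
Tip deflection under a unit load at B: L³/(3EI) = 732.3/EI.
Compatibility at B: δ_0 − R_B·δ_{BB} = 0, so R_B = 11668/732.3 = 15.93 kN.
Moment equilibrium about A: M_A = Σ(load moments about A) − R_B·L = 466.3 − 15.93×13 = 259.2 kN·m.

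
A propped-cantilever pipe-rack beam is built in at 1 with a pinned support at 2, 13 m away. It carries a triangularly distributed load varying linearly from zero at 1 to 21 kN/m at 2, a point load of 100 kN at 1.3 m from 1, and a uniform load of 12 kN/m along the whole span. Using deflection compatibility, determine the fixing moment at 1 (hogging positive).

M_1 = 571.7 kN·m

Release the roller at 2. Primary structure: cantilever fixed at 1.
Primary-structure tip deflection at 2 by superposition:
  triangular load, peak 21 at the free end: 11w₀L⁴/(120EI) = 54980/EI
  point load 100 at a = 1.3: Pa²(3L − a)/(6EI) = 1062/EI
  UDL 12: wL⁴/(8EI) = 42842/EI
  δ_0 = 98883/EI
Tip deflection under a unit load at 2: L³/(3EI) = 732.3/EI.
The prop prevents deflection at 2: R_2 = δ_0/δ_{22} = 98883/732.3 = 135 kN.
Moment equilibrium about 1: M_1 = Σ(load moments about 1) − R_2·L = 2327 − 135×13 = 571.7 kN·m.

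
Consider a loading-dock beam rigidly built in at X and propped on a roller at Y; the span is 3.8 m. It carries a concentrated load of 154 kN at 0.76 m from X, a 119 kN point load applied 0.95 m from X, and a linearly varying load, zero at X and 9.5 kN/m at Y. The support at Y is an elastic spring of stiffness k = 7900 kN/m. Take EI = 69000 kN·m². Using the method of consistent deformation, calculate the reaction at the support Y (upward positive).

R_Y = 19.48 kN

Release the roller at Y. Primary structure: cantilever fixed at X.
Free-end deflection of the primary structure under the applied loading (downward +):
  point load 154 at a = 0.76: Pa²(3L − a)/(6EI) = 157.7/EI
  point load 119 at a = 0.95: Pa²(3L − a)/(6EI) = 187.1/EI
  triangular load, peak 9.5 at the free end: 11w₀L⁴/(120EI) = 181.6/EI
  δ_0 = 526.4/EI
Tip deflection under a unit load at Y: L³/(3EI) = 18.29/EI.
With EI = 69000 kN·m²: δ_0 = 0.007629 m and δ_{YY} = 0.000265 m/kN.
Compatibility — the spring shortens by R_Y/k under the reaction it provides: δ_0 − R_Y·δ_{YY} = R_Y/k. With 1/k = 0.000127 m/kN, R_Y = δ_0 / (δ_{YY} + 1/k) = 0.007629 / (0.000265 + 0.000127) = 19.48 kN.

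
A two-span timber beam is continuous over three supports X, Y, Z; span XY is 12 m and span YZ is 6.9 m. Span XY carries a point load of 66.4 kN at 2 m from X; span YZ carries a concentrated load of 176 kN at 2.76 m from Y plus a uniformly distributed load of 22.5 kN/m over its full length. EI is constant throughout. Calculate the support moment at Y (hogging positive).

Release continuity at Y by inserting a hinge; the redundant is the internal moment M_Y. The primary structure is two simply-supported spans XY and YZ.
Rotations at Y on the released spans (each span's end-slope, ×1/EI):
  span XY: point load 66.4 at a = 2: Pab(L + a)/(6LEI) = 258.2/EI
  span YZ: point load 176 at a = 2.76: Pab(L + b)/(6LEI) = 536.3/EI
  span YZ: UDL 22.5: wL³/(24EI) = 308/EI
  relative rotation θ_0 = (258.2 + 844.3)/EI = 1102/EI
A unit hogging moment at Y produces rotation L₁/(3EI) + L₂/(3EI) = 6.3/EI.
Slope continuity at Y: θ_0 = M_Y·6.3/EI, so M_Y = 1102/6.3 = 175 kN·m (hogging).

M_Y = 175 kN·m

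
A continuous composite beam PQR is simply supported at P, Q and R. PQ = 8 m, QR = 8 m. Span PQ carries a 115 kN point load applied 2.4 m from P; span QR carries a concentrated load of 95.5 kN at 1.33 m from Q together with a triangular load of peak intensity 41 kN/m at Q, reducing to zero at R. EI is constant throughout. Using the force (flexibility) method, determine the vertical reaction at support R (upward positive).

R_R = 45.69 kN

Insert a hinge at Q; M_Q is the redundant, and each span becomes simply supported.
Discontinuity in slope at Q on the released structure — sum the simple-span end rotations:
  span PQ: point load 115 at a = 2.4: Pab(L + a)/(6LEI) = 334.9/EI
  span QR: point load 95.5 at a = 1.33: Pab(L + b)/(6LEI) = 258.9/EI
  span QR: triangular load, peak 41: w₀L³/(45EI) = 466.5/EI
  relative rotation θ_0 = (334.9 + 725.4)/EI = 1060/EI
A unit hogging moment at Q produces rotation L₁/(3EI) + L₂/(3EI) = 5.333/EI.
Slope continuity at Q: θ_0 = M_Q·5.333/EI, so M_Q = 1060/5.333 = 198.8 kN·m (hogging).
Span QR, ΣM about R: R_Q^{QR}·8 = 1512 + 198.8, so R_Q^{QR} = 213.8 kN and R_R = 259.5 − 213.8 = 45.69 kN.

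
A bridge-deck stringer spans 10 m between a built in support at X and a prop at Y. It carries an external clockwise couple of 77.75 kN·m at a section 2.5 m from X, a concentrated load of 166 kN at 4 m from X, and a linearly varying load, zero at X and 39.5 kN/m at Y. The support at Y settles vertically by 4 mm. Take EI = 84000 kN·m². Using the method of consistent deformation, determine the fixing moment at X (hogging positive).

Take the reaction at Y as the redundant and release it; the primary structure is a cantilever fixed at X.
Downward deflection at the released point Y due to the loads:
  clockwise couple 77.75 at a = 2.5: M₀a(2L − a)/(2EI) = 1701/EI
  point load 166 at a = 4: Pa²(3L − a)/(6EI) = 11509/EI
  triangular load, peak 39.5 at the free end: 11w₀L⁴/(120EI) = 36208/EI
  δ_0 = 49418/EI
Tip deflection under a unit load at Y: L³/(3EI) = 333.3/EI.
With EI = 84000 kN·m²: δ_0 = 0.58831 m and δ_{YY} = 0.003968 m/kN.
Compatibility — the beam at Y must follow the support down by 0.004 m: δ_0 − R_Y·δ_{YY} = 0.004, so R_Y = (0.58831 − 0.004)/0.003968 = 147.2 kN.
Moment equilibrium about X: M_X = Σ(load moments about X) − R_Y·L = 2058 − 147.2×10 = 585.9 kN·m.

M_X = 585.9 kN·m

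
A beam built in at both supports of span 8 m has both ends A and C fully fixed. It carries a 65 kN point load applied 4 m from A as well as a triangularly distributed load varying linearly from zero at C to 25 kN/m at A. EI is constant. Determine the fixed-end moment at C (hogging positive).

Release both end moments; the primary structure is a simply-supported span AC with redundants M_A and M_C.
On the primary (simply-supported) span, the end slopes from the loading are:
  at A: point load 65 at a = 4: Pab(L + b)/(6LEI) = 260/EI
  at C: point load 65 at a = 4: Pab(L + a)/(6LEI) = 260/EI
  at A: triangular load, peak 25: w₀L³/(45EI) = 284.4/EI
  at C: triangular load, peak 25: 7w₀L³/(360EI) = 248.9/EI
  θ_A0 = 544.4/EI,  θ_C0 = 508.9/EI
Flexibility coefficients: a unit moment at one end gives L/(3EI) there and L/(6EI) at the far end, so f₁₁ = f₂₂ = 2.667/EI and f₁₂ = f₂₁ = 1.333/EI.
Compatibility — zero rotation at each built-in end:
  2.667 M_A + 1.333 M_C = 544.4
  1.333 M_A + 2.667 M_C = 508.9
Solving the pair gives M_A = 145 kN·m and M_C = 118.3 kN·m (hogging).

M_C = 118.3 kN·m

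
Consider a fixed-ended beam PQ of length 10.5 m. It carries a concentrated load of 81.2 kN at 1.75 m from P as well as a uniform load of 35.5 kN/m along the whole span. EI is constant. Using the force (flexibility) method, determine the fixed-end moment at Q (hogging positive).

Take the two fixed-end moments M_P, M_Q as redundants; the released structure is the simple span PQ.
End rotations of the released simple span under the applied load (×1/EI):
  at P: point load 81.2 at a = 1.75: Pab(L + b)/(6LEI) = 379.9/EI
  at Q: point load 81.2 at a = 1.75: Pab(L + a)/(6LEI) = 241.8/EI
  at P: UDL 35.5: wL³/(24EI) = 1712/EI
  at Q: UDL 35.5: wL³/(24EI) = 1712/EI
  θ_P0 = 2092/EI,  θ_Q0 = 1954/EI
Flexibility coefficients: a unit moment at one end gives L/(3EI) there and L/(6EI) at the far end, so f₁₁ = f₂₂ = 3.5/EI and f₁₂ = f₂₁ = 1.75/EI.
Compatibility — zero rotation at each built-in end:
  3.5 M_P + 1.75 M_Q = 2092
  1.75 M_P + 3.5 M_Q = 1954
Solving the pair gives M_P = 424.8 kN·m and M_Q = 345.9 kN·m (hogging).

M_Q = 345.9 kN·m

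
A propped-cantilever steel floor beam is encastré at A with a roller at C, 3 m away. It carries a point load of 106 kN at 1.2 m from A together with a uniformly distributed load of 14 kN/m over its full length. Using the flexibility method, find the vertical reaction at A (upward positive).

Remove the prop at C; the released (primary) structure is a cantilever built in at A.
Downward deflection at the released point C due to the loads:
  point load 106 at a = 1.2: Pa²(3L − a)/(6EI) = 198.4/EI
  UDL 14: wL⁴/(8EI) = 141.8/EI
  δ_0 = 340.2/EI
Tip deflection under a unit load at C: L³/(3EI) = 9/EI.
The prop prevents deflection at C: R_C = δ_0/δ_{CC} = 340.2/9 = 37.8 kN.
Vertical equilibrium: R_A = ΣP − R_C = 148 − 37.8 = 110.2 kN.

R_A = 110.2 kN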